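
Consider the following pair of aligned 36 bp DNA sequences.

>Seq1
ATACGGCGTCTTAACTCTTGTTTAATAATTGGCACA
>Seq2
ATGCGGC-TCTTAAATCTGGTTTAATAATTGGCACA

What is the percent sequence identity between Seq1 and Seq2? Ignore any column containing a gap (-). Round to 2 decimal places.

Excluding the 1 gap column leaves 35 comparable sites.
The sequences differ at positions 3 (A/G), 15 (C/A), 19 (T/G).
32 of the 35 comparable sites match, so the percent identity is 32/35 × 100 = 91.43%.

91.43%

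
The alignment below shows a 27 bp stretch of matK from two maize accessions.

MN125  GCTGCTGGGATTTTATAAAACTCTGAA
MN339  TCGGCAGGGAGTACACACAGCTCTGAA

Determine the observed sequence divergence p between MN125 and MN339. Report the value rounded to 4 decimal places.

Differing sites — 1:G/T; 3:T/G; 6:T/A; 11:T/G; 13:T/A; 14:T/C; 16:T/C; 18:A/C; 20:A/G.
There are 9 differences over 27 sites, so p = 9/27 = 0.3333.

0.3333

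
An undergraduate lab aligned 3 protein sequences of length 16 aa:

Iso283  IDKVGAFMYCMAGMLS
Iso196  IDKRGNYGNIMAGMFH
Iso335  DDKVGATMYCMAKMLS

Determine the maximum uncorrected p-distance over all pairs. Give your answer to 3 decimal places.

0.625

Pairwise Hamming distances:
  Iso283 vs Iso196: 8
  Iso283 vs Iso335: 3
  Iso196 vs Iso335: 10
The largest is 10 mismatches, between Iso196 and Iso335; p = 10/16 = 0.625.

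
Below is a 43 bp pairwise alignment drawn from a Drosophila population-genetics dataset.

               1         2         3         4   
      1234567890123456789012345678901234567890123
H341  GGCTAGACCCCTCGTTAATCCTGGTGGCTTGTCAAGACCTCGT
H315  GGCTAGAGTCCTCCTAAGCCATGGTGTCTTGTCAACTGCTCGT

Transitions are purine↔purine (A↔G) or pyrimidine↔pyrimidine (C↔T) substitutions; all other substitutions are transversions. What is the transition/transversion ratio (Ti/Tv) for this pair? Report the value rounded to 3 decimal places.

The sequences differ at positions 8 (C/G, transversion), 9 (C/T, transition), 14 (G/C, transversion), 16 (T/A, transversion), 18 (A/G, transition), 19 (T/C, transition), 21 (C/A, transversion), 27 (G/T, transversion), 36 (G/C, transversion), 37 (A/T, transversion), 38 (C/G, transversion).
Of the 11 differences, 3 transitions and 8 transversions, so Ti/Tv = 3/8 = 0.375.

0.375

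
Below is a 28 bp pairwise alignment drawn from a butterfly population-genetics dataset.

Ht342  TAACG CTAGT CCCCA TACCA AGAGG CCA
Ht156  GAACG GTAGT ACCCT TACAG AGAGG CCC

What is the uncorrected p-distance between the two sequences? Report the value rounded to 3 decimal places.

0.250

Mismatches occur at site 1 (T/G), site 6 (C/G), site 11 (C/A), site 15 (A/T), site 19 (C/A), site 20 (A/G), site 28 (A/C).
There are 7 differences over 28 sites, so p = 7/28 = 0.250.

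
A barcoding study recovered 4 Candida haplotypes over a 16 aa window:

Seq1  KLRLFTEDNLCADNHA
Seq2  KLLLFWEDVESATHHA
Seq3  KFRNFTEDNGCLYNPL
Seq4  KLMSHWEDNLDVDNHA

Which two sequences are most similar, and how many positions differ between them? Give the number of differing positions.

Pairwise Hamming distances:
  Seq1 vs Seq2: 7
  Seq1 vs Seq3: 7
  Seq1 vs Seq4: 6
  Seq2 vs Seq3: 12
  Seq2 vs Seq4: 9
  Seq3 vs Seq4: 11
The smallest is 6, between Seq1 and Seq4.

6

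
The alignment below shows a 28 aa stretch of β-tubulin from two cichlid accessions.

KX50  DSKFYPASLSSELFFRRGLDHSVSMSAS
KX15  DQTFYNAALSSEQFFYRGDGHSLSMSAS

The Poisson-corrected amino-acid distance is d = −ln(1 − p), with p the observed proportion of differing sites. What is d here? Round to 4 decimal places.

Differing sites — 2:S/Q; 3:K/T; 6:P/N; 8:S/A; 13:L/Q; 16:R/Y; 19:L/D; 20:D/G; 23:V/L.
p = 9/28 = 0.321429.
d = −ln(1 − 0.321429) = −ln(0.678571) = 0.3878.

0.3878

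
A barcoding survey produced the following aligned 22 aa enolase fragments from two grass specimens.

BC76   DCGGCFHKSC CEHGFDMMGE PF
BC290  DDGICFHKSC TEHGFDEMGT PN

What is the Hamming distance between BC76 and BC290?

The sequences differ at positions 2 (C/D), 4 (G/I), 11 (C/T), 17 (M/E), 20 (E/T), 22 (F/N).
That gives 6 mismatches out of 22 aligned sites, so the Hamming distance is 6.

6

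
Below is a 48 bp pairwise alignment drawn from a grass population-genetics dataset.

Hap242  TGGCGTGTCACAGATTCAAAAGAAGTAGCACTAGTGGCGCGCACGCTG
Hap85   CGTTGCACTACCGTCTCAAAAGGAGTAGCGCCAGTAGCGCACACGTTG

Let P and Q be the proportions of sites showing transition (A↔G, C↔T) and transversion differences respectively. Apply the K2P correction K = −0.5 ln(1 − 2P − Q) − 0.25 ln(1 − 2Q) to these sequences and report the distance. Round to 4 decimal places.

Mismatches occur at site 1 (T/C, transition), site 3 (G/T, transversion), site 4 (C/T, transition), site 6 (T/C, transition), site 7 (G/A, transition), site 8 (T/C, transition), site 9 (C/T, transition), site 12 (A/C, transversion), site 14 (A/T, transversion), site 15 (T/C, transition), site 23 (A/G, transition), site 30 (A/G, transition), site 32 (T/C, transition), site 36 (G/A, transition), site 41 (G/A, transition), site 46 (C/T, transition).
Of the 16 differences, 13 transitions and 3 transversions over 48 sites: P = 13/48 = 0.270833, Q = 3/48 = 0.062500.
d = −0.5·ln(0.395834) − 0.25·ln(0.875000) = −0.5·(-0.926760) − 0.25·(-0.133531) = 0.4968.

0.4968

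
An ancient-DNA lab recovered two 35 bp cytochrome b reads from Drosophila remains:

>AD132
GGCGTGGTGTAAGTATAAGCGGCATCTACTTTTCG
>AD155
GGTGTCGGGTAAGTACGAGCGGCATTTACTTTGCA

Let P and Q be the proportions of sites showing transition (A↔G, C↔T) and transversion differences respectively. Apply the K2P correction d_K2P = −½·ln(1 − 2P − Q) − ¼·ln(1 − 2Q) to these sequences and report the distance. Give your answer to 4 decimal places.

Differing sites — 3:C/T (Ti); 6:G/C (Tv); 8:T/G (Tv); 16:T/C (Ti); 17:A/G (Ti); 26:C/T (Ti); 33:T/G (Tv); 35:G/A (Ti).
Of the 8 differences, 5 transitions and 3 transversions over 35 sites: P = 5/35 = 0.142857, Q = 3/35 = 0.085714.
d = −0.5·ln(0.628572) − 0.25·ln(0.828572) = −0.5·(-0.464305) − 0.25·(-0.188052) = 0.2792.

0.2792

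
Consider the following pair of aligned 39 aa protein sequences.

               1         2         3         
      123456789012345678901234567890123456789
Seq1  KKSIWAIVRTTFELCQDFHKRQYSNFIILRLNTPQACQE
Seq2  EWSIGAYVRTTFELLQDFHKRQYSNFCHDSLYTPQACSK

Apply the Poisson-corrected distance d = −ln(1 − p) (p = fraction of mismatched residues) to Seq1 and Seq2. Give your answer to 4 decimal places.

Mismatches occur at site 1 (K/E), site 2 (K/W), site 5 (W/G), site 7 (I/Y), site 15 (C/L), site 27 (I/C), site 28 (I/H), site 29 (L/D), site 30 (R/S), site 32 (N/Y), site 38 (Q/S), site 39 (E/K).
p = 12/39 = 0.307692.
d = −ln(1 − 0.307692) = −ln(0.692308) = 0.3677.

0.3677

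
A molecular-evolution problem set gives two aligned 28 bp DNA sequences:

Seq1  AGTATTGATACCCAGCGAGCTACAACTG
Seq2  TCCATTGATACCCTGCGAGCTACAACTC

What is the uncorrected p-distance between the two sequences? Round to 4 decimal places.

0.1786

Mismatches occur at site 1 (A/T), site 2 (G/C), site 3 (T/C), site 14 (A/T), site 28 (G/C).
There are 5 differences over 28 sites, so p = 5/28 = 0.1786.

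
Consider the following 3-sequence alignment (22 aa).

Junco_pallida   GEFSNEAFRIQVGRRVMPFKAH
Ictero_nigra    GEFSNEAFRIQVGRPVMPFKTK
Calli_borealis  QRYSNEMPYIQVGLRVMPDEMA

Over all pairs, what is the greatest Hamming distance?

Pairwise Hamming distances:
  Junco_pallida vs Ictero_nigra: 3
  Junco_pallida vs Calli_borealis: 11
  Ictero_nigra vs Calli_borealis: 12
The largest is 12, between Ictero_nigra and Calli_borealis.

12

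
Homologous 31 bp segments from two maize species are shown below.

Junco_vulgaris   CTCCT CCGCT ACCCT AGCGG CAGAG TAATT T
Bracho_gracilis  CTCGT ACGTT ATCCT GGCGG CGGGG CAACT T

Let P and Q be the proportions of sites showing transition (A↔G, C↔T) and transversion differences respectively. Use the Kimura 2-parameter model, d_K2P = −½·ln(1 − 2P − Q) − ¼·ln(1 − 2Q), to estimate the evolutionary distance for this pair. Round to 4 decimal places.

Mismatches occur at site 4 (C→G, transversion), site 6 (C→A, transversion), site 9 (C→T, transition), site 12 (C→T, transition), site 16 (A→G, transition), site 22 (A→G, transition), site 24 (A→G, transition), site 26 (T→C, transition), site 29 (T→C, transition).
Of the 9 differences, 7 transitions and 2 transversions over 31 sites: P = 7/31 = 0.225806, Q = 2/31 = 0.064516.
d = −0.5·ln(0.483872) − 0.25·ln(0.870968) = −0.5·(-0.725935) − 0.25·(-0.138150) = 0.3975.

0.3975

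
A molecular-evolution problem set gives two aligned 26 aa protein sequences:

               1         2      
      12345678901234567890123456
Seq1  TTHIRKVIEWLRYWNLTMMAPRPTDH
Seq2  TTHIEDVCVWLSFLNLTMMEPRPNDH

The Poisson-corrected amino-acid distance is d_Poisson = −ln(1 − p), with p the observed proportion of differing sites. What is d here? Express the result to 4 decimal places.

Differing sites — 5:R/E; 6:K/D; 8:I/C; 9:E/V; 12:R/S; 13:Y/F; 14:W/L; 20:A/E; 24:T/N.
p = 9/26 = 0.346154.
d = −ln(1 − 0.346154) = −ln(0.653846) = 0.4249.

0.4249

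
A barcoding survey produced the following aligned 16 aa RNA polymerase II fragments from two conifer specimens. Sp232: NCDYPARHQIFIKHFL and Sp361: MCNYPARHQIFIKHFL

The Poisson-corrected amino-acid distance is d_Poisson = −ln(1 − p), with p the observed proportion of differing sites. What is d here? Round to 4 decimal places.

0.1335

Differing sites — 1:N/M; 3:D/N.
p = 2/16 = 0.125000.
d = −ln(1 − 0.125000) = −ln(0.875000) = 0.1335.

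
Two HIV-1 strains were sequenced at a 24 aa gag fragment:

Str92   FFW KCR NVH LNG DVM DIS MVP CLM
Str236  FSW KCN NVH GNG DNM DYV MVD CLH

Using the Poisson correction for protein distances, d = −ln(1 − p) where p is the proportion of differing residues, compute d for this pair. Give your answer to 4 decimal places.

0.4055

Differing sites — 2:F/S; 6:R/N; 10:L/G; 14:V/N; 17:I/Y; 18:S/V; 21:P/D; 24:M/H.
p = 8/24 = 0.333333.
d = −ln(1 − 0.333333) = −ln(0.666667) = 0.4055.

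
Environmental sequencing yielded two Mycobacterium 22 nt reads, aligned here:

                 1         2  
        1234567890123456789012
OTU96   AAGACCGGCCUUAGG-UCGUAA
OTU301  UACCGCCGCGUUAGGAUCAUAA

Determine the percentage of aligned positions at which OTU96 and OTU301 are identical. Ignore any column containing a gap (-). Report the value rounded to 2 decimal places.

66.67%

Excluding the 1 gap column leaves 21 comparable sites.
Differing sites — 1:A/U; 3:G/C; 4:A/C; 5:C/G; 7:G/C; 10:C/G; 19:G/A.
14 of the 21 comparable sites match, so the percent identity is 14/21 × 100 = 66.67%.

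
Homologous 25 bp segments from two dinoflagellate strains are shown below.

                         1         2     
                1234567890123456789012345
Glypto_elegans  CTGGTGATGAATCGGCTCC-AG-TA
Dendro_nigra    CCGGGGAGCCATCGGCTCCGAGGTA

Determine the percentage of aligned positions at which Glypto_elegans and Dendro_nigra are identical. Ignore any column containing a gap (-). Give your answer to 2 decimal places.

Excluding the 2 gap columns leaves 23 comparable sites.
Differing sites — 2:T/C; 5:T/G; 8:T/G; 9:G/C; 10:A/C.
18 of the 23 comparable sites match, so the percent identity is 18/23 × 100 = 78.26%.

78.26%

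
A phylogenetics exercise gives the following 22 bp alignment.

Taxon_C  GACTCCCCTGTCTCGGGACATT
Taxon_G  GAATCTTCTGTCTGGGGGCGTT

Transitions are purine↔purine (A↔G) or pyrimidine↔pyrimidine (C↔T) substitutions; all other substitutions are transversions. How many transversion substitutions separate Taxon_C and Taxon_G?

The sequences differ at positions 3 (C/A, transversion), 6 (C/T, transition), 7 (C/T, transition), 14 (C/G, transversion), 18 (A/G, transition), 20 (A/G, transition).
Of the 6 differences, 4 transitions and 2 transversions, so the answer is 2.

2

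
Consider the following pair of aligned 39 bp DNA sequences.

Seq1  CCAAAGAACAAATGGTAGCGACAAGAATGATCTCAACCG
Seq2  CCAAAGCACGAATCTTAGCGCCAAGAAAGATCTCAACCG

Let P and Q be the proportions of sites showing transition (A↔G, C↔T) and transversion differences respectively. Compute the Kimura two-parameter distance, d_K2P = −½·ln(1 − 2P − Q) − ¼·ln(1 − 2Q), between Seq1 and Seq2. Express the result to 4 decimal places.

The sequences differ at positions 7 (A/C, transversion), 10 (A/G, transition), 14 (G/C, transversion), 15 (G/T, transversion), 21 (A/C, transversion), 28 (T/A, transversion).
Of the 6 differences, 1 transition and 5 transversions over 39 sites: P = 1/39 = 0.025641, Q = 5/39 = 0.128205.
d = −0.5·ln(0.820513) − 0.25·ln(0.743590) = −0.5·(-0.197826) − 0.25·(-0.296265) = 0.1730.

0.1730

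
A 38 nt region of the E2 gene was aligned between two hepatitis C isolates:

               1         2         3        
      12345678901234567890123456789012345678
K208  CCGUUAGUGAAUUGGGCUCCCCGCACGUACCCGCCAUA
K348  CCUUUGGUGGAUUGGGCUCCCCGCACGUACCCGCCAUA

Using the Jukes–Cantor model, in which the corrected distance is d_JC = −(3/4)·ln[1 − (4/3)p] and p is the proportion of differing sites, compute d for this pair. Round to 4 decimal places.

0.0834

Differing sites — 3:G/U; 6:A/G; 10:A/G.
p = 3/38 = 0.078947.
d = −0.75 · ln(1 − (4/3)·0.078947) = −0.75 · ln(0.894737) = −0.75 · (-0.111225) = 0.0834.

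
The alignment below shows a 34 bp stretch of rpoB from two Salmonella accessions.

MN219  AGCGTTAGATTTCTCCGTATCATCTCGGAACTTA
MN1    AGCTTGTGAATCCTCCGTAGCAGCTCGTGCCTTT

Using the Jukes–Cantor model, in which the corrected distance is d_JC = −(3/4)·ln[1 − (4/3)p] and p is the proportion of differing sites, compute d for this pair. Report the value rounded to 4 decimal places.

0.4234

The sequences differ at positions 4 (G/T), 6 (T/G), 7 (A/T), 10 (T/A), 12 (T/C), 20 (T/G), 23 (T/G), 28 (G/T), 29 (A/G), 30 (A/C), 34 (A/T).
p = 11/34 = 0.323529.
d = −0.75 · ln(1 − (4/3)·0.323529) = −0.75 · ln(0.568628) = −0.75 · (-0.564529) = 0.4234.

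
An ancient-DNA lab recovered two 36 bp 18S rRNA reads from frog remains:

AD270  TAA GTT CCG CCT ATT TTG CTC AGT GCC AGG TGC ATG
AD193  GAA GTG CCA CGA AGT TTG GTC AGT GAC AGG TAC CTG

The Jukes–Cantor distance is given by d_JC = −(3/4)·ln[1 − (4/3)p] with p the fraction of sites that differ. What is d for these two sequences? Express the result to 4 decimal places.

0.3470

Mismatches occur at site 1 (T→G), site 6 (T→G), site 9 (G→A), site 11 (C→G), site 12 (T→A), site 14 (T→G), site 19 (C→G), site 26 (C→A), site 32 (G→A), site 34 (A→C).
p = 10/36 = 0.277778.
d = −0.75 · ln(1 − (4/3)·0.277778) = −0.75 · ln(0.629629) = −0.75 · (-0.462625) = 0.3470.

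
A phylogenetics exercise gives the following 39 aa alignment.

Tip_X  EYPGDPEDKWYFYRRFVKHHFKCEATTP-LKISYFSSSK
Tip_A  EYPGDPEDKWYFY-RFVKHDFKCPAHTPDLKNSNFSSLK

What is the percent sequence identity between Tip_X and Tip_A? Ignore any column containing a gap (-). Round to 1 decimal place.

83.8%

Excluding the 2 gap columns leaves 37 comparable sites.
Differing sites — 20:H/D; 24:E/P; 26:T/H; 32:I/N; 34:Y/N; 38:S/L.
31 of the 37 comparable sites match, so the percent identity is 31/37 × 100 = 83.8%.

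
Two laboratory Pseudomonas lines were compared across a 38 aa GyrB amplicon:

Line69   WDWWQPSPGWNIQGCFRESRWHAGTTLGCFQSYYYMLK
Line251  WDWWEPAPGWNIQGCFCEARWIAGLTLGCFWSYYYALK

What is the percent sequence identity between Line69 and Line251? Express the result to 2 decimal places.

78.95%

The sequences differ at positions 5 (Q/E), 7 (S/A), 17 (R/C), 19 (S/A), 22 (H/I), 25 (T/L), 31 (Q/W), 36 (M/A).
30 of the 38 sites match, so the percent identity is 30/38 × 100 = 78.95%.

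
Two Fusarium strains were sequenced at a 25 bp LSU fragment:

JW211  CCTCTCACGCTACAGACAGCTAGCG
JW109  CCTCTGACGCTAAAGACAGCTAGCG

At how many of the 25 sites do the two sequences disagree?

2

Differing sites — 6:C/G; 13:C/A.
That gives 2 mismatches out of 25 aligned sites, so the Hamming distance is 2.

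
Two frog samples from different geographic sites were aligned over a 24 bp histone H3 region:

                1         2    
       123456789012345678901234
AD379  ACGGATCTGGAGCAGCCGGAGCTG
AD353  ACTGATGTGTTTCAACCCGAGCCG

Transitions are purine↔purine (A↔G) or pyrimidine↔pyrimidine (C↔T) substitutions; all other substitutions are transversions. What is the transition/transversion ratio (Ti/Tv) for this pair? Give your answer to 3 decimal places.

0.333

Differing sites — 3:G/T (Tv); 7:C/G (Tv); 10:G/T (Tv); 11:A/T (Tv); 12:G/T (Tv); 15:G/A (Ti); 18:G/C (Tv); 23:T/C (Ti).
Of the 8 differences, 2 transitions and 6 transversions, so Ti/Tv = 2/6 = 0.333.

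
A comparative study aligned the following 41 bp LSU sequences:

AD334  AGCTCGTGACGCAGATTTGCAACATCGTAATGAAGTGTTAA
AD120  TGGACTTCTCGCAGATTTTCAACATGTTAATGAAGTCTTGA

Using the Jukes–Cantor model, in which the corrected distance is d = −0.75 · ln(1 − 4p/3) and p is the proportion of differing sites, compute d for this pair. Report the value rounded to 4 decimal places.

0.3321

The sequences differ at positions 1 (A/T), 3 (C/G), 4 (T/A), 6 (G/T), 8 (G/C), 9 (A/T), 19 (G/T), 26 (C/G), 27 (G/T), 37 (G/C), 40 (A/G).
p = 11/41 = 0.268293.
d = −0.75 · ln(1 − (4/3)·0.268293) = −0.75 · ln(0.642276) = −0.75 · (-0.442737) = 0.3321.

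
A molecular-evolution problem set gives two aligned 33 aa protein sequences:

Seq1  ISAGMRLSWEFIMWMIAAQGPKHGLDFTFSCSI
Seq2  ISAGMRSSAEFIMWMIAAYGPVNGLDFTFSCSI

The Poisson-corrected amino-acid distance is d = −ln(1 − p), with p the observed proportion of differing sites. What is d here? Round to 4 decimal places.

The sequences differ at positions 7 (L/S), 9 (W/A), 19 (Q/Y), 22 (K/V), 23 (H/N).
p = 5/33 = 0.151515.
d = −ln(1 − 0.151515) = −ln(0.848485) = 0.1643.

0.1643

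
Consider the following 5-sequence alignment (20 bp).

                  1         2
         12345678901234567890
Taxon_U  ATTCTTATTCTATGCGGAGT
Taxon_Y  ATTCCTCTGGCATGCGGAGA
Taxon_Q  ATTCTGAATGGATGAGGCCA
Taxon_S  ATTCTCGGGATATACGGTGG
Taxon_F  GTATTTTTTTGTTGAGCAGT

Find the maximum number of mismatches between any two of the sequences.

15

Pairwise Hamming distances:
  Taxon_U vs Taxon_Y: 6
  Taxon_U vs Taxon_Q: 8
  Taxon_U vs Taxon_S: 8
  Taxon_U vs Taxon_F: 9
  Taxon_Y vs Taxon_Q: 9
  Taxon_Y vs Taxon_S: 9
  Taxon_Y vs Taxon_F: 12
  Taxon_Q vs Taxon_S: 11
  Taxon_Q vs Taxon_F: 12
  Taxon_S vs Taxon_F: 15
The largest is 15, between Taxon_S and Taxon_F.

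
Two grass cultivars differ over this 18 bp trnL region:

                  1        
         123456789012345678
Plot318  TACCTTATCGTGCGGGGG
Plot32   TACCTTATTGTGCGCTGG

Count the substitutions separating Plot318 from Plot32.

The sequences differ at positions 9 (C/T), 15 (G/C), 16 (G/T).
That gives 3 mismatches out of 18 aligned sites, so the Hamming distance is 3.

3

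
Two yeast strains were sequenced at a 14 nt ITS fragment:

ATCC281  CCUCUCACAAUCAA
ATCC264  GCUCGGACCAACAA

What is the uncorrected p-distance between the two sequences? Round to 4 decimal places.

0.3571

The sequences differ at positions 1 (C/G), 5 (U/G), 6 (C/G), 9 (A/C), 11 (U/A).
There are 5 differences over 14 sites, so p = 5/14 = 0.3571.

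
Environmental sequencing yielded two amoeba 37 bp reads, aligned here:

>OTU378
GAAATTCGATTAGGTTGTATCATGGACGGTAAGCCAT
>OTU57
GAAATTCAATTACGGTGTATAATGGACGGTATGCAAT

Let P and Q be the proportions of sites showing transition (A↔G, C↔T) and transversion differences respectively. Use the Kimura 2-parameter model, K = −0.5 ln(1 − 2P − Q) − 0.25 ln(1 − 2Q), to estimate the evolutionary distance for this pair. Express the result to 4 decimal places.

0.1836

The sequences differ at positions 8 (G/A, transition), 13 (G/C, transversion), 15 (T/G, transversion), 21 (C/A, transversion), 32 (A/T, transversion), 35 (C/A, transversion).
Of the 6 differences, 1 transition and 5 transversions over 37 sites: P = 1/37 = 0.027027, Q = 5/37 = 0.135135.
d = −0.5·ln(0.810811) − 0.25·ln(0.729730) = −0.5·(-0.209720) − 0.25·(-0.315081) = 0.1836.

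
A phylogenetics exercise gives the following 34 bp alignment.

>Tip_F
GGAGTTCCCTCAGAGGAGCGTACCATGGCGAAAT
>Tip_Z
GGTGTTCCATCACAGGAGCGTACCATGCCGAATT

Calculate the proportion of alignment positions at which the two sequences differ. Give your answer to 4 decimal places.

0.1471

Differing sites — 3:A/T; 9:C/A; 13:G/C; 28:G/C; 33:A/T.
There are 5 differences over 34 sites, so p = 5/34 = 0.1471.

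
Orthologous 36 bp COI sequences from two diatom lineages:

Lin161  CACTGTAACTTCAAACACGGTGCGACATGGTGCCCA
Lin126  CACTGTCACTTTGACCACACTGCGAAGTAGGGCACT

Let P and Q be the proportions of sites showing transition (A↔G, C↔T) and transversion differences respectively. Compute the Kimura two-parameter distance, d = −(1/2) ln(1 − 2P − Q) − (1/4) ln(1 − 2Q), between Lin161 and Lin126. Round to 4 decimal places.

0.4427

Mismatches occur at site 7 (A/C, transversion), site 12 (C/T, transition), site 13 (A/G, transition), site 15 (A/C, transversion), site 19 (G/A, transition), site 20 (G/C, transversion), site 26 (C/A, transversion), site 27 (A/G, transition), site 29 (G/A, transition), site 31 (T/G, transversion), site 34 (C/A, transversion), site 36 (A/T, transversion).
Of the 12 differences, 5 transitions and 7 transversions over 36 sites: P = 5/36 = 0.138889, Q = 7/36 = 0.194444.
d = −0.5·ln(0.527778) − 0.25·ln(0.611112) = −0.5·(-0.639080) − 0.25·(-0.492475) = 0.4427.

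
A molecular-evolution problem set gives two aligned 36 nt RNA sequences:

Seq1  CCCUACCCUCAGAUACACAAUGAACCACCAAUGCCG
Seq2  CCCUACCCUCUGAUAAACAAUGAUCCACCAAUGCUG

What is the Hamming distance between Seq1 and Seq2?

4

Differing sites — 11:A/U; 16:C/A; 24:A/U; 35:C/U.
That gives 4 mismatches out of 36 aligned sites, so the Hamming distance is 4.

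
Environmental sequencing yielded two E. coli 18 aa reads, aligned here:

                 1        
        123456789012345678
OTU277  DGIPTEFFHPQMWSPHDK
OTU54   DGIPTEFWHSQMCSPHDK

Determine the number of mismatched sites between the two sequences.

3

Mismatches occur at site 8 (F/W), site 10 (P/S), site 13 (W/C).
That gives 3 mismatches out of 18 aligned sites, so the Hamming distance is 3.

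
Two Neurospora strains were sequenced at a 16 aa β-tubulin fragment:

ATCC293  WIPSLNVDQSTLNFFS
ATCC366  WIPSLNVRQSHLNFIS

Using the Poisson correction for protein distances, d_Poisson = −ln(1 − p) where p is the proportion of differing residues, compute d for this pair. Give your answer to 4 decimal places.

Mismatches occur at site 8 (D/R), site 11 (T/H), site 15 (F/I).
p = 3/16 = 0.187500.
d = −ln(1 − 0.187500) = −ln(0.812500) = 0.2076.

0.2076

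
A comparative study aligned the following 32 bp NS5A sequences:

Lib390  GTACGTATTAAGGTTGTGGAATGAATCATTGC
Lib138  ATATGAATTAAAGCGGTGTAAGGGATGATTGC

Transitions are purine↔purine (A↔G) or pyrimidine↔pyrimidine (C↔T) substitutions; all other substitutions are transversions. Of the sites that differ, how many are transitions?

Differing sites — 1:G/A (Ti); 4:C/T (Ti); 6:T/A (Tv); 12:G/A (Ti); 14:T/C (Ti); 15:T/G (Tv); 19:G/T (Tv); 22:T/G (Tv); 24:A/G (Ti); 27:C/G (Tv).
Of the 10 differences, 5 transitions and 5 transversions, so the answer is 5.

5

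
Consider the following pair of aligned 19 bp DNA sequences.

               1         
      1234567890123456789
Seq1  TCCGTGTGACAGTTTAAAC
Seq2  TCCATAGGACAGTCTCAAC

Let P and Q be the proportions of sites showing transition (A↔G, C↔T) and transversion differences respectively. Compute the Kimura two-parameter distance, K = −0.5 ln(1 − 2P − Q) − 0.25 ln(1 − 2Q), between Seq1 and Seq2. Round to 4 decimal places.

0.3324

Differing sites — 4:G/A (Ti); 6:G/A (Ti); 7:T/G (Tv); 14:T/C (Ti); 16:A/C (Tv).
Of the 5 differences, 3 transitions and 2 transversions over 19 sites: P = 3/19 = 0.157895, Q = 2/19 = 0.105263.
d = −0.5·ln(0.578947) − 0.25·ln(0.789474) = −0.5·(-0.546544) − 0.25·(-0.236388) = 0.3324.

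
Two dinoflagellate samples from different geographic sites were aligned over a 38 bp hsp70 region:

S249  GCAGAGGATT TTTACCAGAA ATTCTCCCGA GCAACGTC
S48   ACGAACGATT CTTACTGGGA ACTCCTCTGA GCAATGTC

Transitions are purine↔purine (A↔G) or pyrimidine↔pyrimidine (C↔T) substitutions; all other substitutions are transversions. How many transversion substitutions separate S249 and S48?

Mismatches occur at site 1 (G→A, transition), site 3 (A→G, transition), site 4 (G→A, transition), site 6 (G→C, transversion), site 11 (T→C, transition), site 16 (C→T, transition), site 17 (A→G, transition), site 19 (A→G, transition), site 22 (T→C, transition), site 25 (T→C, transition), site 26 (C→T, transition), site 28 (C→T, transition), site 35 (C→T, transition).
Of the 13 differences, 12 transitions and 1 transversion, so the answer is 1.

1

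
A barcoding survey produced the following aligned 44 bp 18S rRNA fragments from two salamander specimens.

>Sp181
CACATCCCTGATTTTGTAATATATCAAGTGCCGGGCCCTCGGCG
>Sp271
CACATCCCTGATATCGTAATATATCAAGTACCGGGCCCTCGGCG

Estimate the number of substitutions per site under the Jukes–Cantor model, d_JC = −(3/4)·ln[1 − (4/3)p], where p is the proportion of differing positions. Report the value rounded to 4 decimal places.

0.0715

Differing sites — 13:T/A; 15:T/C; 30:G/A.
p = 3/44 = 0.068182.
d = −0.75 · ln(1 − (4/3)·0.068182) = −0.75 · ln(0.909091) = −0.75 · (-0.095310) = 0.0715.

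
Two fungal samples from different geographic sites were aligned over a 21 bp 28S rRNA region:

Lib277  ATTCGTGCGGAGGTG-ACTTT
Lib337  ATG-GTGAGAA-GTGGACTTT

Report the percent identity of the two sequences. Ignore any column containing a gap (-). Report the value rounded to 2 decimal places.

83.33%

Excluding the 3 gap columns leaves 18 comparable sites.
The sequences differ at positions 3 (T/G), 8 (C/A), 10 (G/A).
15 of the 18 comparable sites match, so the percent identity is 15/18 × 100 = 83.33%.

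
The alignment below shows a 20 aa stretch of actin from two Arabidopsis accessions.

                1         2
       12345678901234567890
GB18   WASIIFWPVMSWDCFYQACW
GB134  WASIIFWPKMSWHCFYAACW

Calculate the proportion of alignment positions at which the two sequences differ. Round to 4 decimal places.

0.1500

Mismatches occur at site 9 (V→K), site 13 (D→H), site 17 (Q→A).
There are 3 differences over 20 sites, so p = 3/20 = 0.1500.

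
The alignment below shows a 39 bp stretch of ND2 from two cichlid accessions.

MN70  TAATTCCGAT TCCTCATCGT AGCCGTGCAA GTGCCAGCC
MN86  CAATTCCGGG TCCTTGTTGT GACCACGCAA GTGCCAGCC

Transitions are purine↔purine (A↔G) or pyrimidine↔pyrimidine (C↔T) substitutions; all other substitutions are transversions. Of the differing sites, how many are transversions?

Mismatches occur at site 1 (T→C, transition), site 9 (A→G, transition), site 10 (T→G, transversion), site 15 (C→T, transition), site 16 (A→G, transition), site 18 (C→T, transition), site 21 (A→G, transition), site 22 (G→A, transition), site 25 (G→A, transition), site 26 (T→C, transition).
Of the 10 differences, 9 transitions and 1 transversion, so the answer is 1.

1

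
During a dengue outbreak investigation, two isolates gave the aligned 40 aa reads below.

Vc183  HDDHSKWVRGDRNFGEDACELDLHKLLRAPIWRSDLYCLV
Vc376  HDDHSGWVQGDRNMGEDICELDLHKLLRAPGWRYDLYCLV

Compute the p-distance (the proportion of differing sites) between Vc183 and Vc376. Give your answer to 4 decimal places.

Differing sites — 6:K/G; 9:R/Q; 14:F/M; 18:A/I; 31:I/G; 34:S/Y.
There are 6 differences over 40 sites, so p = 6/40 = 0.1500.

0.1500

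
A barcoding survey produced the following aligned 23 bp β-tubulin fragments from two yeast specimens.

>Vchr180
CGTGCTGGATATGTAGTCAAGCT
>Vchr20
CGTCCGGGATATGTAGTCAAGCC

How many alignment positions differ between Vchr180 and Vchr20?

Mismatches occur at site 4 (G/C), site 6 (T/G), site 23 (T/C).
That gives 3 mismatches out of 23 aligned sites, so the Hamming distance is 3.

3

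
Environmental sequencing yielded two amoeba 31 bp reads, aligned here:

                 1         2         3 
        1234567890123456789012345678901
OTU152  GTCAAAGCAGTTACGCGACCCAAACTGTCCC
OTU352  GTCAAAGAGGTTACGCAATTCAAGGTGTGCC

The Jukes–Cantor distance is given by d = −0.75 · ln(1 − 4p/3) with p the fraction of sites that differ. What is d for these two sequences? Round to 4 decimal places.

Differing sites — 8:C/A; 9:A/G; 17:G/A; 19:C/T; 20:C/T; 24:A/G; 25:C/G; 29:C/G.
p = 8/31 = 0.258065.
d = −0.75 · ln(1 − (4/3)·0.258065) = −0.75 · ln(0.655913) = −0.75 · (-0.421727) = 0.3163.

0.3163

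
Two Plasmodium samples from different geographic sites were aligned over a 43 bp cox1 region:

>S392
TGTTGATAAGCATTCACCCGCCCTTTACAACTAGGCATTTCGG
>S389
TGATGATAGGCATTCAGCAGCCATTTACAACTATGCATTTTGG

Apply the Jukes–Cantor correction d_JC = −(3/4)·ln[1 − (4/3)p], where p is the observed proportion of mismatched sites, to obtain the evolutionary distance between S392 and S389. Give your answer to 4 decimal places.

Mismatches occur at site 3 (T/A), site 9 (A/G), site 17 (C/G), site 19 (C/A), site 23 (C/A), site 34 (G/T), site 41 (C/T).
p = 7/43 = 0.162791.
d = −0.75 · ln(1 − (4/3)·0.162791) = −0.75 · ln(0.782945) = −0.75 · (-0.244693) = 0.1835.

0.1835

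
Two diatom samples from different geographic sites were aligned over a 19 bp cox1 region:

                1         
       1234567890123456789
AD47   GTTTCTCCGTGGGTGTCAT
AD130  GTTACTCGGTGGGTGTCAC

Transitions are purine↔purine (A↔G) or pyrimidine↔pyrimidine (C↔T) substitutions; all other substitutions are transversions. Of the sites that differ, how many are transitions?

1

Differing sites — 4:T/A (Tv); 8:C/G (Tv); 19:T/C (Ti).
Of the 3 differences, 1 transition and 2 transversions, so the answer is 1.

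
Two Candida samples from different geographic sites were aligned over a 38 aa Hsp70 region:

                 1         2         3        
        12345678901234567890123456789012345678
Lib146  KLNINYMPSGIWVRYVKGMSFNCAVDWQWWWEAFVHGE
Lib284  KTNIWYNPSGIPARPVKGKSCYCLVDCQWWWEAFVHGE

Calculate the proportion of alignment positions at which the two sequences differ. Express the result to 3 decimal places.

0.289

The sequences differ at positions 2 (L/T), 5 (N/W), 7 (M/N), 12 (W/P), 13 (V/A), 15 (Y/P), 19 (M/K), 21 (F/C), 22 (N/Y), 24 (A/L), 27 (W/C).
There are 11 differences over 38 sites, so p = 11/38 = 0.289.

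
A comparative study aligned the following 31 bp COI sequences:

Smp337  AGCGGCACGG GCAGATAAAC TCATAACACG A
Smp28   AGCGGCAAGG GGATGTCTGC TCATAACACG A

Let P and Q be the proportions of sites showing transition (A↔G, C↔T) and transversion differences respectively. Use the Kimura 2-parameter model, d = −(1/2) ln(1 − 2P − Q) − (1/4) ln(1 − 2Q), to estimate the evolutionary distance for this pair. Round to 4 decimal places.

0.2688

Differing sites — 8:C/A (Tv); 12:C/G (Tv); 14:G/T (Tv); 15:A/G (Ti); 17:A/C (Tv); 18:A/T (Tv); 19:A/G (Ti).
Of the 7 differences, 2 transitions and 5 transversions over 31 sites: P = 2/31 = 0.064516, Q = 5/31 = 0.161290.
d = −0.5·ln(0.709678) − 0.25·ln(0.677420) = −0.5·(-0.342944) − 0.25·(-0.389464) = 0.2688.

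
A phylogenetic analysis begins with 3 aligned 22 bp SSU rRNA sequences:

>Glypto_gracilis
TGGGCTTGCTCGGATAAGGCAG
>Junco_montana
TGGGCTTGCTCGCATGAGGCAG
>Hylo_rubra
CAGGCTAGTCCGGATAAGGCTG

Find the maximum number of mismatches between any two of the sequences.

Pairwise Hamming distances:
  Glypto_gracilis vs Junco_montana: 2
  Glypto_gracilis vs Hylo_rubra: 6
  Junco_montana vs Hylo_rubra: 8
The largest is 8, between Junco_montana and Hylo_rubra.

8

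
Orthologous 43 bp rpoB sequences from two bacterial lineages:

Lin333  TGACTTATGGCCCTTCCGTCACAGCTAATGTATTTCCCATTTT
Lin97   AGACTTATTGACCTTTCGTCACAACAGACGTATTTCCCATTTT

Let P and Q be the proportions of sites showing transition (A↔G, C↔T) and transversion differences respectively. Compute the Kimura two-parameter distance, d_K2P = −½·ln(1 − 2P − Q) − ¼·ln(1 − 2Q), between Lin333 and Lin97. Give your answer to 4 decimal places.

0.2151

Differing sites — 1:T/A (Tv); 9:G/T (Tv); 11:C/A (Tv); 16:C/T (Ti); 24:G/A (Ti); 26:T/A (Tv); 27:A/G (Ti); 29:T/C (Ti).
Of the 8 differences, 4 transitions and 4 transversions over 43 sites: P = 4/43 = 0.093023, Q = 4/43 = 0.093023.
d = −0.5·ln(0.720931) − 0.25·ln(0.813954) = −0.5·(-0.327212) − 0.25·(-0.205851) = 0.2151.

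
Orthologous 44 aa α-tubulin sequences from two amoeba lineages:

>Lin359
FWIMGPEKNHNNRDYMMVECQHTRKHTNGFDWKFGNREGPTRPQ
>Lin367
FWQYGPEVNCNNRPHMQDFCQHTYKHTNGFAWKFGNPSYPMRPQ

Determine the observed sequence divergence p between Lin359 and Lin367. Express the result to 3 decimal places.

Differing sites — 3:I/Q; 4:M/Y; 8:K/V; 10:H/C; 14:D/P; 15:Y/H; 17:M/Q; 18:V/D; 19:E/F; 24:R/Y; 31:D/A; 37:R/P; 38:E/S; 39:G/Y; 41:T/M.
There are 15 differences over 44 sites, so p = 15/44 = 0.341.

0.341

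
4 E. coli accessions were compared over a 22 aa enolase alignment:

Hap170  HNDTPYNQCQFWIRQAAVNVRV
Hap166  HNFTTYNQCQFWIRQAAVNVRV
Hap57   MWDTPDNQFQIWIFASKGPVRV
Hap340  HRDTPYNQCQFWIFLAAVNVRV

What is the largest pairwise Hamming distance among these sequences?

Pairwise Hamming distances:
  Hap170 vs Hap166: 2
  Hap170 vs Hap57: 11
  Hap170 vs Hap340: 3
  Hap166 vs Hap57: 13
  Hap166 vs Hap340: 5
  Hap57 vs Hap340: 10
The largest is 13, between Hap166 and Hap57.

13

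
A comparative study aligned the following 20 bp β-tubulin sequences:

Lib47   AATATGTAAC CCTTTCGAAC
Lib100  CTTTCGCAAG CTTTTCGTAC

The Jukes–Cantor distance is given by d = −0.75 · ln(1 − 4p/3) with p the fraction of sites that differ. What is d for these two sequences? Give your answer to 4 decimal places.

Mismatches occur at site 1 (A/C), site 2 (A/T), site 4 (A/T), site 5 (T/C), site 7 (T/C), site 10 (C/G), site 12 (C/T), site 18 (A/T).
p = 8/20 = 0.400000.
d = −0.75 · ln(1 − (4/3)·0.400000) = −0.75 · ln(0.466667) = −0.75 · (-0.762139) = 0.5716.

0.5716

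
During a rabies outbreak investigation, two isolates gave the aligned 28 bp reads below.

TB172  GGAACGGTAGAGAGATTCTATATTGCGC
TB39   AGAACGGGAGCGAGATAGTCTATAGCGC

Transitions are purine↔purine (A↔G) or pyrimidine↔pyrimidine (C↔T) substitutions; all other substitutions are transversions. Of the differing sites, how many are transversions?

6

The sequences differ at positions 1 (G/A, transition), 8 (T/G, transversion), 11 (A/C, transversion), 17 (T/A, transversion), 18 (C/G, transversion), 20 (A/C, transversion), 24 (T/A, transversion).
Of the 7 differences, 1 transition and 6 transversions, so the answer is 6.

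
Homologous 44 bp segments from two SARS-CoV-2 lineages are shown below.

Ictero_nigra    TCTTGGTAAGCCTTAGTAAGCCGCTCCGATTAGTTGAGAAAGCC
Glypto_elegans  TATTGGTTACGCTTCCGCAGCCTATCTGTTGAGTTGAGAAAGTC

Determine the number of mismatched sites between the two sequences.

14

The sequences differ at positions 2 (C/A), 8 (A/T), 10 (G/C), 11 (C/G), 15 (A/C), 16 (G/C), 17 (T/G), 18 (A/C), 23 (G/T), 24 (C/A), 27 (C/T), 29 (A/T), 31 (T/G), 43 (C/T).
That gives 14 mismatches out of 44 aligned sites, so the Hamming distance is 14.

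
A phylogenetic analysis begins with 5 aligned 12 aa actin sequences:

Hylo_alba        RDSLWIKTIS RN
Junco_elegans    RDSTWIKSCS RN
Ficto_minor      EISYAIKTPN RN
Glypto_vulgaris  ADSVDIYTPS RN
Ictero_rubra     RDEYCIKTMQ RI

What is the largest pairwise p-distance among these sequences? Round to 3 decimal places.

Pairwise Hamming distances:
  Hylo_alba vs Junco_elegans: 3
  Hylo_alba vs Ficto_minor: 6
  Hylo_alba vs Glypto_vulgaris: 5
  Hylo_alba vs Ictero_rubra: 6
  Junco_elegans vs Ficto_minor: 7
  Junco_elegans vs Glypto_vulgaris: 6
  Junco_elegans vs Ictero_rubra: 7
  Ficto_minor vs Glypto_vulgaris: 6
  Ficto_minor vs Ictero_rubra: 7
  Glypto_vulgaris vs Ictero_rubra: 8
The largest is 8 mismatches, between Glypto_vulgaris and Ictero_rubra; p = 8/12 = 0.667.

0.667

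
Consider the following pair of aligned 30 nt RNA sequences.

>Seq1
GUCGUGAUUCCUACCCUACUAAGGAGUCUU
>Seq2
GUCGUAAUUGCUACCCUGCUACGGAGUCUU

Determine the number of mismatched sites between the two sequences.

Mismatches occur at site 6 (G/A), site 10 (C/G), site 18 (A/G), site 22 (A/C).
That gives 4 mismatches out of 30 aligned sites, so the Hamming distance is 4.

4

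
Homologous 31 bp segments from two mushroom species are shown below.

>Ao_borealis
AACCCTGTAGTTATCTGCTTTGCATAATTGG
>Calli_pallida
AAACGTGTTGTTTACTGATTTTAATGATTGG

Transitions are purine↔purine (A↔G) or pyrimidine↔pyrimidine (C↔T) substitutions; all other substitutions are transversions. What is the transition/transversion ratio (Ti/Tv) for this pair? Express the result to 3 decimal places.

0.125

The sequences differ at positions 3 (C/A, transversion), 5 (C/G, transversion), 9 (A/T, transversion), 13 (A/T, transversion), 14 (T/A, transversion), 18 (C/A, transversion), 22 (G/T, transversion), 23 (C/A, transversion), 26 (A/G, transition).
Of the 9 differences, 1 transition and 8 transversions, so Ti/Tv = 1/8 = 0.125.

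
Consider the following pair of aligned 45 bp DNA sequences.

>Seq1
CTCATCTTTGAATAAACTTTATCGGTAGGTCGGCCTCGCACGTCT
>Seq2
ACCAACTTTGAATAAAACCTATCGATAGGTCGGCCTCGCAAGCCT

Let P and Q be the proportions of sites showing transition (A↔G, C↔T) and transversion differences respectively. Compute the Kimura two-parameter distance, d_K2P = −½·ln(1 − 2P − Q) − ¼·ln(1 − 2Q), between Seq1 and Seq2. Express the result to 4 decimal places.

0.2353

The sequences differ at positions 1 (C/A, transversion), 2 (T/C, transition), 5 (T/A, transversion), 17 (C/A, transversion), 18 (T/C, transition), 19 (T/C, transition), 25 (G/A, transition), 41 (C/A, transversion), 43 (T/C, transition).
Of the 9 differences, 5 transitions and 4 transversions over 45 sites: P = 5/45 = 0.111111, Q = 4/45 = 0.088889.
d = −0.5·ln(0.688889) − 0.25·ln(0.822222) = −0.5·(-0.372675) − 0.25·(-0.195745) = 0.2353.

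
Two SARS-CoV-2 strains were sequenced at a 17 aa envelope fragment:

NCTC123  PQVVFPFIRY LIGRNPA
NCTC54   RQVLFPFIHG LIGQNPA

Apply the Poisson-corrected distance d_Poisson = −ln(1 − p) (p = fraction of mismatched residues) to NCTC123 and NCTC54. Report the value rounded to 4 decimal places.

0.3483

Differing sites — 1:P/R; 4:V/L; 9:R/H; 10:Y/G; 14:R/Q.
p = 5/17 = 0.294118.
d = −ln(1 − 0.294118) = −ln(0.705882) = 0.3483.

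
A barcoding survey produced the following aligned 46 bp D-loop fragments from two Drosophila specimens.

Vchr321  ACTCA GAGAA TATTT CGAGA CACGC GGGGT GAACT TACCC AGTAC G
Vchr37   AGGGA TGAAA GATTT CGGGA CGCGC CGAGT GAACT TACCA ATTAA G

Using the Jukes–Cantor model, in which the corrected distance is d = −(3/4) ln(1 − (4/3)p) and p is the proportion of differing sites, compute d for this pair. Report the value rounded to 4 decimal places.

0.3904

Mismatches occur at site 2 (C→G), site 3 (T→G), site 4 (C→G), site 6 (G→T), site 7 (A→G), site 8 (G→A), site 11 (T→G), site 18 (A→G), site 22 (A→G), site 26 (G→C), site 28 (G→A), site 40 (C→A), site 42 (G→T), site 45 (C→A).
p = 14/46 = 0.304348.
d = −0.75 · ln(1 − (4/3)·0.304348) = −0.75 · ln(0.594203) = −0.75 · (-0.520534) = 0.3904.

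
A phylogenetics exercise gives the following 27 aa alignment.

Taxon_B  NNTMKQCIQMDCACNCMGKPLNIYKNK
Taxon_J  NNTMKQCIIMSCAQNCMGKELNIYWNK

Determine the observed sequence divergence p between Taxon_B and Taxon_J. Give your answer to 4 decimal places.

0.1852

The sequences differ at positions 9 (Q/I), 11 (D/S), 14 (C/Q), 20 (P/E), 25 (K/W).
There are 5 differences over 27 sites, so p = 5/27 = 0.1852.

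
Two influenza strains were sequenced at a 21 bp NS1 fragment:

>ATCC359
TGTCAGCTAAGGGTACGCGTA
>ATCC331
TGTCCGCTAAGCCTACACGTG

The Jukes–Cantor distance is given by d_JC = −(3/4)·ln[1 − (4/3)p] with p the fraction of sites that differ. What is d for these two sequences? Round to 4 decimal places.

0.2865

Differing sites — 5:A/C; 12:G/C; 13:G/C; 17:G/A; 21:A/G.
p = 5/21 = 0.238095.
d = −0.75 · ln(1 − (4/3)·0.238095) = −0.75 · ln(0.682540) = −0.75 · (-0.381934) = 0.2865.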